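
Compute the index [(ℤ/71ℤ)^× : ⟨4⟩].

ord(4) | φ(71) = 71 − 1 = 70 = 2 · 5 · 7.
Divisors of 70: 1, 2, 5, 7, 10, 14, 35, 70.
Evaluate successive powers at the divisors of 70:
4^1 ≡ 4 (mod 71)
4^2 ≡ 16 (mod 71)
4^5 ≡ 30 (mod 71)
4^7 ≡ 54 (mod 71)
4^10 ≡ 48 (mod 71)
4^14 ≡ 5 (mod 71)
4^35 ≡ 1 (mod 71) ✓
The order of 4 is 35, so the subgroup it generates has 35 elements.
Index = |(Z/71Z)^×| / |⟨4⟩| = 70 / 35 = 2.

2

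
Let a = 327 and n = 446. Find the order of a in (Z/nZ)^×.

74

The order of 327 must divide φ(446) = φ(2)·φ(223) = 1·222 = 222 = 2 · 3 · 37.
Divisors of 222: 1, 2, 3, 6, 37, 74, 111, 222.
Evaluate successive powers at the divisors of 222:
327^1 ≡ 327 (mod 446)
327^2 ≡ 335 (mod 446)
327^3 ≡ 275 (mod 446)
327^6 ≡ 251 (mod 446)
327^37 ≡ 445 (mod 446)
327^74 ≡ 1 (mod 446) ✓
So ord_446(327) = 74.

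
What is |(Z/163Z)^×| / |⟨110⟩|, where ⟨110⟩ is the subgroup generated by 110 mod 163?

9

Since 110 ∈ (Z/163Z)^×, its order divides φ(163) = 163 − 1 = 162 = 2 · 3^4.
Divisors of 162: 1, 2, 3, 6, 9, 18, 27, 54, 81, 162.
Check 110^d mod 163 for each divisor in increasing order:
110^1 ≡ 110 (mod 163)
110^2 ≡ 38 (mod 163)
110^3 ≡ 105 (mod 163)
110^6 ≡ 104 (mod 163)
110^9 ≡ 162 (mod 163)
110^18 ≡ 1 (mod 163) ✓
The order of 110 is 18, so the subgroup it generates has 18 elements.
Index = |(Z/163Z)^×| / |⟨110⟩| = 162 / 18 = 9.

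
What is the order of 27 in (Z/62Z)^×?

10

By Lagrange's theorem, ord_62(27) divides φ(62) = φ(2)·φ(31) = 1·30 = 30 = 2 · 3 · 5.
Divisors of 30: 1, 2, 3, 5, 6, 10, 15, 30.
Check 27^d mod 62 for each divisor in increasing order:
27^1 ≡ 27 (mod 62)
27^2 ≡ 47 (mod 62)
27^3 ≡ 29 (mod 62)
27^5 ≡ 61 (mod 62)
27^6 ≡ 35 (mod 62)
27^10 ≡ 1 (mod 62) ✓
So ord_62(27) = 10.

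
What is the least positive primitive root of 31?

φ(31) = 31 − 1 = 30 = 2 · 3 · 5.
g is a primitive root iff g^(30/q) ≢ 1 (mod 31) for each prime q ∈ {2, 3, 5}.
g = 2: 2^15 ≡ 1 — hits 1, so not a primitive root.
g = 3: 3^15 ≡ 30; 3^10 ≡ 25; 3^6 ≡ 16 — none is 1, so 3 is a primitive root.
So 3 is the smallest generator of (Z/31Z)^×.

3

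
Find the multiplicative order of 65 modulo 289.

16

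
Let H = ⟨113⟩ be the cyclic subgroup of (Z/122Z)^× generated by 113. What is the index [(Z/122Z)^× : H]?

6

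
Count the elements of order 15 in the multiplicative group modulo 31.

φ(31) = 31 − 1 = 30 = 2 · 3 · 5.
Since (Z/31Z)^× is cyclic of order 30, the number of elements of order d is φ(d) when d | 30 and 0 otherwise.
15 = 3 · 5 divides 30, and φ(15) = 8.

8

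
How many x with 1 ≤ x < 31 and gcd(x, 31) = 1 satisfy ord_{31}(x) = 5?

4

φ(31) = 31 − 1 = 30 = 2 · 3 · 5.
In a cyclic group of order 30, there are φ(d) elements of order d for each divisor d of 30, and zero for non-divisors.
5 | 30, and φ(5) = 5 − 1 = 4.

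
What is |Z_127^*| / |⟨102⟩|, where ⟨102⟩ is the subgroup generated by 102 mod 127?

The order of 102 must divide φ(127) = 127 − 1 = 126 = 2 · 3^2 · 7.
Divisors of 126: 1, 2, 3, 6, 7, 9, 14, 18, 21, 42, 63, 126.
Compute 102^d (mod 127) for the divisors d until we hit 1:
102^1 ≡ 102 (mod 127)
102^2 ≡ 117 (mod 127)
102^3 ≡ 123 (mod 127)
102^6 ≡ 16 (mod 127)
102^7 ≡ 108 (mod 127)
102^9 ≡ 63 (mod 127)
102^14 ≡ 107 (mod 127)
102^18 ≡ 32 (mod 127)
102^21 ≡ 126 (mod 127)
102^42 ≡ 1 (mod 127) ✓
Thus |⟨102⟩| = ord(102) = 42.
The index is φ(127) / ord(102) = 126 / 42 = 3.

3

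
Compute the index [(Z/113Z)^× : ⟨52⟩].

2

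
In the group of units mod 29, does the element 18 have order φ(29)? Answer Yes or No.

Yes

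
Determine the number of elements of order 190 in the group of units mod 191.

φ(191) = 191 − 1 = 190 = 2 · 5 · 19.
Since (Z/191Z)^× is cyclic of order 190, the number of elements of order d is φ(d) when d | 190 and 0 otherwise.
190 = 2 · 5 · 19 divides 190, and φ(190) = 72.

72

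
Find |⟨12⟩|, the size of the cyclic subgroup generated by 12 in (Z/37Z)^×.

9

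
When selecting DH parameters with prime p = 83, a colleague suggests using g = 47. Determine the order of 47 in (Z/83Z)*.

82

The order of 47 must divide φ(83) = 83 − 1 = 82 = 2 · 41.
Divisors of 82: 1, 2, 41, 82.
Test each divisor d:
47^1 ≡ 47 (mod 83)
47^2 ≡ 51 (mod 83)
47^41 ≡ 82 (mod 83)
47^82 ≡ 1 (mod 83) ✓
The smallest such exponent is 82, so the order of 47 is 82.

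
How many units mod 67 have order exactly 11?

φ(67) = 67 − 1 = 66 = 2 · 3 · 11.
Since (Z/67Z)^× is cyclic of order 66, the number of elements of order d is φ(d) when d | 66 and 0 otherwise.
11 | 66, and φ(11) = 11 − 1 = 10.

10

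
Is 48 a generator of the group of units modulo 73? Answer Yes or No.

φ(73) = 73 − 1 = 72 = 2^3 · 3^2.
It suffices to check that the order of 48 is not a proper divisor of 72: compute 48^(72/q) for q ∈ {2, 3}.
48^36 ≡ 1 (mod 73)  [q = 2: ≡ 1 ✗]
48^24 ≡ 64 (mod 73)  [q = 3: ≢ 1 ✓]
Since 48^36 ≡ 1, the order of 48 divides 36 < 72, so 48 is not a primitive root.

No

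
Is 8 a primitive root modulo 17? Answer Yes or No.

No

φ(17) = 17 − 1 = 16 = 2^4.
It suffices to check that the order of 8 is not a proper divisor of 16: compute 8^(16/q) for q ∈ {2}.
8^8 ≡ 1 (mod 17)  [q = 2: ≡ 1 ✗]
Since 8^8 ≡ 1, the order of 8 divides 8 < 16, so 8 is not a primitive root.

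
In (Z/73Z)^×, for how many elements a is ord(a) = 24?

8

φ(73) = 73 − 1 = 72 = 2^3 · 3^2.
(Z/73Z)^× is cyclic (|G| = 72); a cyclic group of order m has exactly φ(d) elements of each order d | m, and none otherwise.
24 = 2^3 · 3 divides 72, and φ(24) = 8.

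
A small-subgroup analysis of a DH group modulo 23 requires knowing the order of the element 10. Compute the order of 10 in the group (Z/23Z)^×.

22

The order of 10 must divide φ(23) = 23 − 1 = 22 = 2 · 11.
Divisors of 22: 1, 2, 11, 22.
Test each divisor d:
10^1 ≡ 10
10^2 ≡ 8
10^11 ≡ 22
10^22 ≡ 1
Therefore the multiplicative order of 10 modulo 23 is 22.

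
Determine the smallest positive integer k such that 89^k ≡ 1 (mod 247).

Since 89 ∈ (Z/247Z)^×, its order divides φ(247) = φ(13·19) = (13−1)·(19−1) = 12·18 = 216 = 2^3 · 3^3.
Divisors of 216: 1, 2, 3, 4, 6, 8, 9, 12, 18, 24, 27, 36, 54, 72, 108, 216.
Compute 89^d (mod 247) for the divisors d until we hit 1:
89^1 ≡ 89
89^2 ≡ 17
89^3 ≡ 31
89^4 ≡ 42
89^6 ≡ 220
89^8 ≡ 35
89^9 ≡ 151
89^12 ≡ 235
89^18 ≡ 77
89^24 ≡ 144
89^27 ≡ 18
89^36 ≡ 1
The smallest such exponent is 36, so the order of 89 is 36.

36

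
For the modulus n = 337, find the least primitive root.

φ(337) = 337 − 1 = 336 = 2^4 · 3 · 7.
Test candidates g = 2, 3, … against the prime factors q ∈ {2, 3, 7} of φ(337): g is a generator iff g^(336/q) ≢ 1 for every such q.
g = 2: 2^168 ≡ 1 — hits 1, so not a primitive root.
g = 3: 3^168 ≡ 1 — hits 1, so not a primitive root.
g = 4: 4^168 ≡ 1 — hits 1, so not a primitive root.
g = 5: 5^168 ≡ 336; 5^112 ≡ 1 — hits 1, so not a primitive root.
g = 6: 6^168 ≡ 1 — hits 1, so not a primitive root.
g = 7: 7^168 ≡ 1 — hits 1, so not a primitive root.
g = 8: 8^168 ≡ 1 — hits 1, so not a primitive root.
g = 9: 9^168 ≡ 1 — hits 1, so not a primitive root.
g = 10: 10^168 ≡ 336; 10^112 ≡ 128; 10^48 ≡ 175 — none is 1, so 10 is a primitive root.
Hence the least primitive root of 337 is 10.

10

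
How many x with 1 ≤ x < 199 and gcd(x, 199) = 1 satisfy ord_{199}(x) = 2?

1

φ(199) = 199 − 1 = 198 = 2 · 3^2 · 11.
In a cyclic group of order 198, there are φ(d) elements of order d for each divisor d of 198, and zero for non-divisors.
2 | 198, and φ(2) = 2 − 1 = 1.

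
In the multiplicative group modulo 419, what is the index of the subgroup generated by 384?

ord(384) | φ(419) = 419 − 1 = 418 = 2 · 11 · 19.
Divisors of 418: 1, 2, 11, 19, 22, 38, 209, 418.
Test each divisor d:
384^1 ≡ 384 (mod 419)
384^2 ≡ 387 (mod 419)
384^11 ≡ 76 (mod 419)
384^19 ≡ 71 (mod 419)
384^22 ≡ 329 (mod 419)
384^38 ≡ 13 (mod 419)
384^209 ≡ 418 (mod 419)
384^418 ≡ 1 (mod 419) ✓
So ord_419(384) = 418, hence |⟨384⟩| = 418.
The index is φ(419) / ord(384) = 418 / 418 = 1.

1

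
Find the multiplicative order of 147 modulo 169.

6

The order of 147 must divide φ(169) = φ(13^2) = 13·(13−1) = 156 = 2^2 · 3 · 13.
Divisors of 156: 1, 2, 3, 4, 6, 12, 13, 26, 39, 52, 78, 156.
Check 147^d mod 169 for each divisor in increasing order:
147^1 ≡ 147 (mod 169)
147^2 ≡ 146 (mod 169)
147^3 ≡ 168 (mod 169)
147^4 ≡ 22 (mod 169)
147^6 ≡ 1 (mod 169) ✓
So ord_169(147) = 6.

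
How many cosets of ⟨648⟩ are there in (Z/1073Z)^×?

The order of 648 must divide φ(1073) = φ(29·37) = (29−1)·(37−1) = 28·36 = 1008 = 2^4 · 3^2 · 7.
Divisors of 1008: 1, 2, 3, 4, 6, 7, 8, 9, 12, 14, 16, 18, 21, 24, 28, 36, 42, 48, 56, 63, 72, 84, 112, 126, 144, 168, 252, 336, 504, 1008.
Evaluate successive powers at the divisors of 1008:
648^1 ≡ 648 (mod 1073)
648^2 ≡ 361 (mod 1073)
648^3 ≡ 14 (mod 1073)
648^4 ≡ 488 (mod 1073)
648^6 ≡ 196 (mod 1073)
648^7 ≡ 394 (mod 1073)
648^8 ≡ 1011 (mod 1073)
648^9 ≡ 598 (mod 1073)
648^12 ≡ 861 (mod 1073)
648^14 ≡ 724 (mod 1073)
648^16 ≡ 625 (mod 1073)
648^18 ≡ 295 (mod 1073)
648^21 ≡ 911 (mod 1073)
648^24 ≡ 951 (mod 1073)
648^28 ≡ 552 (mod 1073)
648^36 ≡ 112 (mod 1073)
648^42 ≡ 492 (mod 1073)
648^48 ≡ 935 (mod 1073)
648^56 ≡ 1045 (mod 1073)
648^63 ≡ 771 (mod 1073)
648^72 ≡ 741 (mod 1073)
648^84 ≡ 639 (mod 1073)
648^112 ≡ 784 (mod 1073)
648^126 ≡ 1072 (mod 1073)
648^144 ≡ 778 (mod 1073)
648^168 ≡ 581 (mod 1073)
648^252 ≡ 1 (mod 1073) ✓
So ord_1073(648) = 252, hence |⟨648⟩| = 252.
[(Z/1073Z)^× : ⟨648⟩] = 1008/252 = 4.

4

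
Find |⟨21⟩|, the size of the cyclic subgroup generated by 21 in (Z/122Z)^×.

ord(21) | φ(122) = φ(2)·φ(61) = 1·60 = 60 = 2^2 · 3 · 5.
Divisors of 60: 1, 2, 3, 4, 5, 6, 10, 12, 15, 20, 30, 60.
Check 21^d mod 122 for each divisor in increasing order:
21^1 ≡ 21
21^2 ≡ 75
21^3 ≡ 111
21^4 ≡ 13
21^5 ≡ 29
21^6 ≡ 121
21^10 ≡ 109
21^12 ≡ 1
Therefore the multiplicative order of 21 modulo 122 is 12.

12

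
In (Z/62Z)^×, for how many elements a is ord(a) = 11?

φ(62) = φ(2)·φ(31) = 1·30 = 30 = 2 · 3 · 5.
Since (Z/62Z)^× is cyclic of order 30, the number of elements of order d is φ(d) when d | 30 and 0 otherwise.
11 does not divide 30, so no element of (Z/62Z)^× has order 11.

0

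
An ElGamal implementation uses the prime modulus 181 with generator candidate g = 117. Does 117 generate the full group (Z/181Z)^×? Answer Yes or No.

No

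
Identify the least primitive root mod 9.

2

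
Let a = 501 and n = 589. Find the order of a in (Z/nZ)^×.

The order of 501 must divide φ(589) = φ(19·31) = (19−1)·(31−1) = 18·30 = 540 = 2^2 · 3^3 · 5.
Divisors of 540: 1, 2, 3, 4, 5, 6, 9, 10, 12, 15, 18, 20, 27, 30, 36, 45, 54, 60, 90, 108, 135, 180, 270, 540.
Test each divisor d:
501^1 ≡ 501 (mod 589)
501^2 ≡ 87 (mod 589)
501^3 ≡ 1 (mod 589) ✓
The smallest such exponent is 3, so the order of 501 is 3.

3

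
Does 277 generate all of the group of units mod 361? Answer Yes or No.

No

φ(361) = φ(19^2) = 19·(19−1) = 342 = 2 · 3^2 · 19.
Test 277^(342/q) mod 361 for each prime factor q of 342:
277^171 ≡ 1 (mod 361)  [q = 2: ≡ 1 ✗]
277^114 ≡ 1 (mod 361)  [q = 3: ≡ 1 ✗]
277^18 ≡ 343 (mod 361)  [q = 19: ≢ 1 ✓]
Since 277^171 ≡ 1, the order of 277 divides 171 < 342, so 277 is not a primitive root.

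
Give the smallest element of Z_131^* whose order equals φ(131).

2

φ(131) = 131 − 1 = 130 = 2 · 5 · 13.
g is a primitive root iff g^(130/q) ≢ 1 (mod 131) for each prime q ∈ {2, 5, 13}.
g = 2: 2^65 ≡ 130; 2^26 ≡ 53; 2^10 ≡ 107 — none is 1, so 2 is a primitive root.
So 2 is the smallest generator of (Z/131Z)^×.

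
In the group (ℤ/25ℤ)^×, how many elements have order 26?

0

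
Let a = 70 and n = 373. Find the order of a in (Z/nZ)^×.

93

By Lagrange's theorem, ord_373(70) divides φ(373) = 373 − 1 = 372 = 2^2 · 3 · 31.
Divisors of 372: 1, 2, 3, 4, 6, 12, 31, 62, 93, 124, 186, 372.
Compute 70^d (mod 373) for the divisors d until we hit 1:
70^1 ≡ 70 (mod 373)
70^2 ≡ 51 (mod 373)
70^3 ≡ 213 (mod 373)
70^4 ≡ 363 (mod 373)
70^6 ≡ 236 (mod 373)
70^12 ≡ 119 (mod 373)
70^31 ≡ 88 (mod 373)
70^62 ≡ 284 (mod 373)
70^93 ≡ 1 (mod 373) ✓
The smallest such exponent is 93, so the order of 70 is 93.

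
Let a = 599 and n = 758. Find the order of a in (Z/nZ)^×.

126

Since 599 ∈ (Z/758Z)^×, its order divides φ(758) = φ(2)·φ(379) = 1·378 = 378 = 2 · 3^3 · 7.
Divisors of 378: 1, 2, 3, 6, 7, 9, 14, 18, 21, 27, 42, 54, 63, 126, 189, 378.
Test each divisor d:
599^1 ≡ 599 (mod 758)
599^2 ≡ 267 (mod 758)
599^3 ≡ 753 (mod 758)
599^6 ≡ 25 (mod 758)
599^7 ≡ 573 (mod 758)
599^9 ≡ 633 (mod 758)
599^14 ≡ 115 (mod 758)
599^18 ≡ 465 (mod 758)
599^21 ≡ 707 (mod 758)
599^27 ≡ 241 (mod 758)
599^42 ≡ 327 (mod 758)
599^54 ≡ 473 (mod 758)
599^63 ≡ 757 (mod 758)
599^126 ≡ 1 (mod 758) ✓
So ord_758(599) = 126.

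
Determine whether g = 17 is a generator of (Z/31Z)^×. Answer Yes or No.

Yes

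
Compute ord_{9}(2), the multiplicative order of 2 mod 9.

6

Since 2 ∈ (Z/9Z)^×, its order divides φ(9) = φ(3^2) = 3·(3−1) = 6 = 2 · 3.
Divisors of 6: 1, 2, 3, 6.
Compute 2^d (mod 9) for the divisors d until we hit 1:
2^1 ≡ 2 (mod 9)
2^2 ≡ 4 (mod 9)
2^3 ≡ 8 (mod 9)
2^6 ≡ 1 (mod 9) ✓
The smallest such exponent is 6, so the order of 2 is 6.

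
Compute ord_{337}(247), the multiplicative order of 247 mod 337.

336

By Lagrange's theorem, ord_337(247) divides φ(337) = 337 − 1 = 336 = 2^4 · 3 · 7.
Divisors of 336: 1, 2, 3, 4, 6, 7, 8, 12, 14, 16, 21, 24, 28, 42, 48, 56, 84, 112, 168, 336.
Evaluate successive powers at the divisors of 336:
247^1 ≡ 247 (mod 337)
247^2 ≡ 12 (mod 337)
247^3 ≡ 268 (mod 337)
247^4 ≡ 144 (mod 337)
247^6 ≡ 43 (mod 337)
247^7 ≡ 174 (mod 337)
247^8 ≡ 179 (mod 337)
247^12 ≡ 164 (mod 337)
247^14 ≡ 283 (mod 337)
247^16 ≡ 26 (mod 337)
247^21 ≡ 40 (mod 337)
247^24 ≡ 273 (mod 337)
247^28 ≡ 220 (mod 337)
247^42 ≡ 252 (mod 337)
247^48 ≡ 52 (mod 337)
247^56 ≡ 209 (mod 337)
247^84 ≡ 148 (mod 337)
247^112 ≡ 208 (mod 337)
247^168 ≡ 336 (mod 337)
247^336 ≡ 1 (mod 337) ✓
Therefore the multiplicative order of 247 modulo 337 is 336.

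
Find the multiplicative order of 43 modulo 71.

35

ord(43) | φ(71) = 71 − 1 = 70 = 2 · 5 · 7.
Divisors of 70: 1, 2, 5, 7, 10, 14, 35, 70.
Compute 43^d (mod 71) for the divisors d until we hit 1:
43^1 ≡ 43 (mod 71)
43^2 ≡ 3 (mod 71)
43^5 ≡ 32 (mod 71)
43^7 ≡ 25 (mod 71)
43^10 ≡ 30 (mod 71)
43^14 ≡ 57 (mod 71)
43^35 ≡ 1 (mod 71) ✓
Hence ord(43) = 35.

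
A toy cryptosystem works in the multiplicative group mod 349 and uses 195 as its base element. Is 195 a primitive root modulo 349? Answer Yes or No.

φ(349) = 349 − 1 = 348 = 2^2 · 3 · 29.
Test 195^(348/q) mod 349 for each prime factor q of 348:
195^174 ≡ 348 (mod 349)  [q = 2: ≢ 1 ✓]
195^116 ≡ 122 (mod 349)  [q = 3: ≢ 1 ✓]
195^12 ≡ 88 (mod 349)  [q = 29: ≢ 1 ✓]
Every test exponent gives a nontrivial residue, hence 195 generates the full group.

Yes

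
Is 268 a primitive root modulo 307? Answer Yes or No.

Yes

φ(307) = 307 − 1 = 306 = 2 · 3^2 · 17.
An element g generates (Z/307Z)^× iff g^(306/q) ≢ 1 (mod 307) for each prime q ∈ {2, 3, 17}.
268^153 ≡ 306 (mod 307)  [q = 2: ≢ 1 ✓]
268^102 ≡ 289 (mod 307)  [q = 3: ≢ 1 ✓]
268^18 ≡ 105 (mod 307)  [q = 17: ≢ 1 ✓]
All checks pass, so 268 has order 306 and is a primitive root modulo 307.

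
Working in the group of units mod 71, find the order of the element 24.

35

Since 24 ∈ (Z/71Z)^×, its order divides φ(71) = 71 − 1 = 70 = 2 · 5 · 7.
Divisors of 70: 1, 2, 5, 7, 10, 14, 35, 70.
Evaluate successive powers at the divisors of 70:
24^1 ≡ 24 (mod 71)
24^2 ≡ 8 (mod 71)
24^5 ≡ 45 (mod 71)
24^7 ≡ 5 (mod 71)
24^10 ≡ 37 (mod 71)
24^14 ≡ 25 (mod 71)
24^35 ≡ 1 (mod 71) ✓
So ord_71(24) = 35.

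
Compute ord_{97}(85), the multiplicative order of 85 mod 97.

16

The order of 85 must divide φ(97) = 97 − 1 = 96 = 2^5 · 3.
Divisors of 96: 1, 2, 3, 4, 6, 8, 12, 16, 24, 32, 48, 96.
Test each divisor d:
85^1 ≡ 85 (mod 97)
85^2 ≡ 47 (mod 97)
85^3 ≡ 18 (mod 97)
85^4 ≡ 75 (mod 97)
85^6 ≡ 33 (mod 97)
85^8 ≡ 96 (mod 97)
85^12 ≡ 22 (mod 97)
85^16 ≡ 1 (mod 97) ✓
Therefore the multiplicative order of 85 modulo 97 is 16.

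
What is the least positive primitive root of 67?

2

φ(67) = 67 − 1 = 66 = 2 · 3 · 11.
Test candidates g = 2, 3, … against the prime factors q ∈ {2, 3, 11} of φ(67): g is a generator iff g^(66/q) ≢ 1 for every such q.
g = 2: 2^33 ≡ 66; 2^22 ≡ 37; 2^6 ≡ 64 — none is 1, so 2 is a primitive root.
The smallest primitive root modulo 67 is 2.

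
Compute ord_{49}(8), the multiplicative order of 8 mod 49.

7

ord(8) | φ(49) = φ(7^2) = 7·(7−1) = 42 = 2 · 3 · 7.
Divisors of 42: 1, 2, 3, 6, 7, 14, 21, 42.
Check 8^d mod 49 for each divisor in increasing order:
8^1 ≡ 8 (mod 49)
8^2 ≡ 15 (mod 49)
8^3 ≡ 22 (mod 49)
8^6 ≡ 43 (mod 49)
8^7 ≡ 1 (mod 49) ✓
Therefore the multiplicative order of 8 modulo 49 is 7.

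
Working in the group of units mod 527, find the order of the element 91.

80

By Lagrange's theorem, ord_527(91) divides φ(527) = φ(17·31) = (17−1)·(31−1) = 16·30 = 480 = 2^5 · 3 · 5.
Divisors of 480: 1, 2, 3, 4, 5, 6, 8, 10, 12, 15, 16, 20, 24, 30, 32, 40, 48, 60, 80, 96, 120, 160, 240, 480.
Evaluate successive powers at the divisors of 480:
91^1 ≡ 91 (mod 527)
91^2 ≡ 376 (mod 527)
91^3 ≡ 488 (mod 527)
91^4 ≡ 140 (mod 527)
91^5 ≡ 92 (mod 527)
91^6 ≡ 467 (mod 527)
91^8 ≡ 101 (mod 527)
91^10 ≡ 32 (mod 527)
91^12 ≡ 438 (mod 527)
91^15 ≡ 309 (mod 527)
91^16 ≡ 188 (mod 527)
91^20 ≡ 497 (mod 527)
91^24 ≡ 16 (mod 527)
91^30 ≡ 94 (mod 527)
91^32 ≡ 35 (mod 527)
91^40 ≡ 373 (mod 527)
91^48 ≡ 256 (mod 527)
91^60 ≡ 404 (mod 527)
91^80 ≡ 1 (mod 527) ✓
The smallest such exponent is 80, so the order of 91 is 80.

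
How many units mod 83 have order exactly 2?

φ(83) = 83 − 1 = 82 = 2 · 41.
In a cyclic group of order 82, there are φ(d) elements of order d for each divisor d of 82, and zero for non-divisors.
2 | 82, and φ(2) = 2 − 1 = 1.

1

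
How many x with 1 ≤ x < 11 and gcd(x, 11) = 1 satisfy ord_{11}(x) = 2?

1

φ(11) = 11 − 1 = 10 = 2 · 5.
In a cyclic group of order 10, there are φ(d) elements of order d for each divisor d of 10, and zero for non-divisors.
2 | 10, and φ(2) = 2 − 1 = 1.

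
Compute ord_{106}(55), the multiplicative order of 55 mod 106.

52

Since 55 ∈ (Z/106Z)^×, its order divides φ(106) = φ(2)·φ(53) = 1·52 = 52 = 2^2 · 13.
Divisors of 52: 1, 2, 4, 13, 26, 52.
Check 55^d mod 106 for each divisor in increasing order:
55^1 ≡ 55 (mod 106)
55^2 ≡ 57 (mod 106)
55^4 ≡ 69 (mod 106)
55^13 ≡ 83 (mod 106)
55^26 ≡ 105 (mod 106)
55^52 ≡ 1 (mod 106) ✓
The smallest such exponent is 52, so the order of 55 is 52.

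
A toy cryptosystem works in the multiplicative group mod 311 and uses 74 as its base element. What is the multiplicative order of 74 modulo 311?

By Lagrange's theorem, ord_311(74) divides φ(311) = 311 − 1 = 310 = 2 · 5 · 31.
Divisors of 310: 1, 2, 5, 10, 31, 62, 155, 310.
Evaluate successive powers at the divisors of 310:
74^1 ≡ 74
74^2 ≡ 189
74^5 ≡ 165
74^10 ≡ 168
74^31 ≡ 305
74^62 ≡ 36
74^155 ≡ 310
74^310 ≡ 1
The smallest such exponent is 310, so the order of 74 is 310.

310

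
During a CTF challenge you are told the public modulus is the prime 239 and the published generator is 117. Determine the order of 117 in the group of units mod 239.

The order of 117 must divide φ(239) = 239 − 1 = 238 = 2 · 7 · 17.
Divisors of 238: 1, 2, 7, 14, 17, 34, 119, 238.
Evaluate successive powers at the divisors of 238:
117^1 ≡ 117 (mod 239)
117^2 ≡ 66 (mod 239)
117^7 ≡ 172 (mod 239)
117^14 ≡ 187 (mod 239)
117^17 ≡ 215 (mod 239)
117^34 ≡ 98 (mod 239)
117^119 ≡ 238 (mod 239)
117^238 ≡ 1 (mod 239) ✓
Therefore the multiplicative order of 117 modulo 239 is 238.

238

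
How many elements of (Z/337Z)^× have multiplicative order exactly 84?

24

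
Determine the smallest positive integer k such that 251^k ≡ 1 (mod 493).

Since 251 ∈ (Z/493Z)^×, its order divides φ(493) = φ(17·29) = (17−1)·(29−1) = 16·28 = 448 = 2^6 · 7.
Divisors of 448: 1, 2, 4, 7, 8, 14, 16, 28, 32, 56, 64, 112, 224, 448.
Compute 251^d (mod 493) for the divisors d until we hit 1:
251^1 ≡ 251 (mod 493)
251^2 ≡ 390 (mod 493)
251^4 ≡ 256 (mod 493)
251^7 ≡ 157 (mod 493)
251^8 ≡ 460 (mod 493)
251^14 ≡ 492 (mod 493)
251^16 ≡ 103 (mod 493)
251^28 ≡ 1 (mod 493) ✓
So ord_493(251) = 28.

28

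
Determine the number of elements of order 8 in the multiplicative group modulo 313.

φ(313) = 313 − 1 = 312 = 2^3 · 3 · 13.
Since (Z/313Z)^× is cyclic of order 312, the number of elements of order d is φ(d) when d | 312 and 0 otherwise.
8 = 2^3 divides 312, and φ(8) = 4.

4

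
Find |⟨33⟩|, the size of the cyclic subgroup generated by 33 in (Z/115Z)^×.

By Lagrange's theorem, ord_115(33) divides φ(115) = φ(5·23) = (5−1)·(23−1) = 4·22 = 88 = 2^3 · 11.
Divisors of 88: 1, 2, 4, 8, 11, 22, 44, 88.
Check 33^d mod 115 for each divisor in increasing order:
33^1 ≡ 33 (mod 115)
33^2 ≡ 54 (mod 115)
33^4 ≡ 41 (mod 115)
33^8 ≡ 71 (mod 115)
33^11 ≡ 22 (mod 115)
33^22 ≡ 24 (mod 115)
33^44 ≡ 1 (mod 115) ✓
Hence ord(33) = 44.

44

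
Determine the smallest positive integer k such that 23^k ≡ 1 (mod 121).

11

By Lagrange's theorem, ord_121(23) divides φ(121) = φ(11^2) = 11·(11−1) = 110 = 2 · 5 · 11.
Divisors of 110: 1, 2, 5, 10, 11, 22, 55, 110.
Check 23^d mod 121 for each divisor in increasing order:
23^1 ≡ 23
23^2 ≡ 45
23^5 ≡ 111
23^10 ≡ 100
23^11 ≡ 1
So ord_121(23) = 11.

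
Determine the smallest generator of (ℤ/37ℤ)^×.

φ(37) = 37 − 1 = 36 = 2^2 · 3^2.
Test candidates g = 2, 3, … against the prime factors q ∈ {2, 3} of φ(37): g is a generator iff g^(36/q) ≢ 1 for every such q.
g = 2: 2^18 ≡ 36; 2^12 ≡ 26 — none is 1, so 2 is a primitive root.
So 2 is the smallest generator of (Z/37Z)^×.

2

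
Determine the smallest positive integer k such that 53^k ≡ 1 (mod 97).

48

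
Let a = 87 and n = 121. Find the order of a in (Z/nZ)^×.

22

By Lagrange's theorem, ord_121(87) divides φ(121) = φ(11^2) = 11·(11−1) = 110 = 2 · 5 · 11.
Divisors of 110: 1, 2, 5, 10, 11, 22, 55, 110.
Compute 87^d (mod 121) for the divisors d until we hit 1:
87^1 ≡ 87 (mod 121)
87^2 ≡ 67 (mod 121)
87^5 ≡ 76 (mod 121)
87^10 ≡ 89 (mod 121)
87^11 ≡ 120 (mod 121)
87^22 ≡ 1 (mod 121) ✓
So ord_121(87) = 22.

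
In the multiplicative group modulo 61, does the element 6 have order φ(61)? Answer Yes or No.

Yes

φ(61) = 61 − 1 = 60 = 2^2 · 3 · 5.
An element g generates (Z/61Z)^× iff g^(60/q) ≢ 1 (mod 61) for each prime q ∈ {2, 3, 5}.
6^30 ≡ 60 (mod 61)  [q = 2: ≢ 1 ✓]
6^20 ≡ 47 (mod 61)  [q = 3: ≢ 1 ✓]
6^12 ≡ 20 (mod 61)  [q = 5: ≢ 1 ✓]
All checks pass, so 6 has order 60 and is a primitive root modulo 61.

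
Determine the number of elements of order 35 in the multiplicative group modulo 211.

24

φ(211) = 211 − 1 = 210 = 2 · 3 · 5 · 7.
(Z/211Z)^× is cyclic (|G| = 210); a cyclic group of order m has exactly φ(d) elements of each order d | m, and none otherwise.
35 = 5 · 7 divides 210, and φ(35) = 24.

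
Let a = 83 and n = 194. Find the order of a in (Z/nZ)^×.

96

Since 83 ∈ (Z/194Z)^×, its order divides φ(194) = φ(2)·φ(97) = 1·96 = 96 = 2^5 · 3.
Divisors of 96: 1, 2, 3, 4, 6, 8, 12, 16, 24, 32, 48, 96.
Check 83^d mod 194 for each divisor in increasing order:
83^1 ≡ 83
83^2 ≡ 99
83^3 ≡ 69
83^4 ≡ 101
83^6 ≡ 105
83^8 ≡ 113
83^12 ≡ 161
83^16 ≡ 159
83^24 ≡ 119
83^32 ≡ 61
83^48 ≡ 193
83^96 ≡ 1
Therefore the multiplicative order of 83 modulo 194 is 96.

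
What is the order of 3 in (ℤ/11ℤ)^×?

5

The order of 3 must divide φ(11) = 11 − 1 = 10 = 2 · 5.
Divisors of 10: 1, 2, 5, 10.
Evaluate successive powers at the divisors of 10:
3^1 ≡ 3
3^2 ≡ 9
3^5 ≡ 1
So ord_11(3) = 5.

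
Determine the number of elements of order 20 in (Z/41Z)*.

φ(41) = 41 − 1 = 40 = 2^3 · 5.
(Z/41Z)^× is cyclic (|G| = 40); a cyclic group of order m has exactly φ(d) elements of each order d | m, and none otherwise.
20 = 2^2 · 5 divides 40, and φ(20) = 8.

8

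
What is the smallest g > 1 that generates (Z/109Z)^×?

6

φ(109) = 109 − 1 = 108 = 2^2 · 3^3.
Test candidates g = 2, 3, … against the prime factors q ∈ {2, 3} of φ(109): g is a generator iff g^(108/q) ≢ 1 for every such q.
g = 2: 2^54 ≡ 108; 2^36 ≡ 1 — hits 1, so not a primitive root.
g = 3: 3^54 ≡ 1 — hits 1, so not a primitive root.
g = 4: 4^54 ≡ 1 — hits 1, so not a primitive root.
g = 5: 5^54 ≡ 1 — hits 1, so not a primitive root.
g = 6: 6^54 ≡ 108; 6^36 ≡ 63 — none is 1, so 6 is a primitive root.
Hence the least primitive root of 109 is 6.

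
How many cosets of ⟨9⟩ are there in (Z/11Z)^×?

2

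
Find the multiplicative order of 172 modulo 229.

ord(172) | φ(229) = 229 − 1 = 228 = 2^2 · 3 · 19.
Divisors of 228: 1, 2, 3, 4, 6, 12, 19, 38, 57, 76, 114, 228.
Compute 172^d (mod 229) for the divisors d until we hit 1:
172^1 ≡ 172 (mod 229)
172^2 ≡ 43 (mod 229)
172^3 ≡ 68 (mod 229)
172^4 ≡ 17 (mod 229)
172^6 ≡ 44 (mod 229)
172^12 ≡ 104 (mod 229)
172^19 ≡ 228 (mod 229)
172^38 ≡ 1 (mod 229) ✓
The smallest such exponent is 38, so the order of 172 is 38.

38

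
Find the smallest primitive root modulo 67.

2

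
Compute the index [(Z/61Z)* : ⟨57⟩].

4

Since 57 ∈ (Z/61Z)^×, its order divides φ(61) = 61 − 1 = 60 = 2^2 · 3 · 5.
Divisors of 60: 1, 2, 3, 4, 5, 6, 10, 12, 15, 20, 30, 60.
Check 57^d mod 61 for each divisor in increasing order:
57^1 ≡ 57 (mod 61)
57^2 ≡ 16 (mod 61)
57^3 ≡ 58 (mod 61)
57^4 ≡ 12 (mod 61)
57^5 ≡ 13 (mod 61)
57^6 ≡ 9 (mod 61)
57^10 ≡ 47 (mod 61)
57^12 ≡ 20 (mod 61)
57^15 ≡ 1 (mod 61) ✓
The order of 57 is 15, so the subgroup it generates has 15 elements.
Index = |(Z/61Z)^×| / |⟨57⟩| = 60 / 15 = 4.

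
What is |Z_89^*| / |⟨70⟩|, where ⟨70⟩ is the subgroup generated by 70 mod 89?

1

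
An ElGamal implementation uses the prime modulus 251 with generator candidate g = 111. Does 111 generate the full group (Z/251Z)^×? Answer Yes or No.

Yes

φ(251) = 251 − 1 = 250 = 2 · 5^3.
Test 111^(250/q) mod 251 for each prime factor q of 250:
111^125 ≡ 250 (mod 251)  [q = 2: ≢ 1 ✓]
111^50 ≡ 113 (mod 251)  [q = 5: ≢ 1 ✓]
None equal 1, so ord_251(111) = 250: 111 is a primitive root.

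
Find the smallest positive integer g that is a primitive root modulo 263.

5

φ(263) = 263 − 1 = 262 = 2 · 131.
g is a primitive root iff g^(262/q) ≢ 1 (mod 263) for each prime q ∈ {2, 131}.
g = 2: 2^131 ≡ 1 — hits 1, so not a primitive root.
g = 3: 3^131 ≡ 1 — hits 1, so not a primitive root.
g = 4: 4^131 ≡ 1 — hits 1, so not a primitive root.
g = 5: 5^131 ≡ 262; 5^2 ≡ 25 — none is 1, so 5 is a primitive root.
Hence the least primitive root of 263 is 5.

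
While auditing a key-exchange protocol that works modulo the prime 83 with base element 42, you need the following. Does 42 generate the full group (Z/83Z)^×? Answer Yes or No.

φ(83) = 83 − 1 = 82 = 2 · 41.
42 is a primitive root mod 83 iff 42^(φ(83)/q) ≢ 1 for every prime q | φ(83), i.e. q ∈ {2, 41}.
42^41 ≡ 82 (mod 83)  [q = 2: ≢ 1 ✓]
42^2 ≡ 21 (mod 83)  [q = 41: ≢ 1 ✓]
None equal 1, so ord_83(42) = 82: 42 is a primitive root.

Yes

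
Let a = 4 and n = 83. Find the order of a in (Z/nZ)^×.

ord(4) | φ(83) = 83 − 1 = 82 = 2 · 41.
Divisors of 82: 1, 2, 41, 82.
Check 4^d mod 83 for each divisor in increasing order:
4^1 ≡ 4 (mod 83)
4^2 ≡ 16 (mod 83)
4^41 ≡ 1 (mod 83) ✓
So ord_83(4) = 41.

41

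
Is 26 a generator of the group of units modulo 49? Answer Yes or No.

φ(49) = φ(7^2) = 7·(7−1) = 42 = 2 · 3 · 7.
It suffices to check that the order of 26 is not a proper divisor of 42: compute 26^(42/q) for q ∈ {2, 3, 7}.
26^21 ≡ 48 (mod 49)  [q = 2: ≢ 1 ✓]
26^14 ≡ 18 (mod 49)  [q = 3: ≢ 1 ✓]
26^6 ≡ 29 (mod 49)  [q = 7: ≢ 1 ✓]
Every test exponent gives a nontrivial residue, hence 26 generates the full group.

Yes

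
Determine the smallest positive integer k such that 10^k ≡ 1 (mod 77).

6

Since 10 ∈ (Z/77Z)^×, its order divides φ(77) = φ(7·11) = (7−1)·(11−1) = 6·10 = 60 = 2^2 · 3 · 5.
Divisors of 60: 1, 2, 3, 4, 5, 6, 10, 12, 15, 20, 30, 60.
Test each divisor d:
10^1 ≡ 10 (mod 77)
10^2 ≡ 23 (mod 77)
10^3 ≡ 76 (mod 77)
10^4 ≡ 67 (mod 77)
10^5 ≡ 54 (mod 77)
10^6 ≡ 1 (mod 77) ✓
So ord_77(10) = 6.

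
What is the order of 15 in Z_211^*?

6

Since 15 ∈ (Z/211Z)^×, its order divides φ(211) = 211 − 1 = 210 = 2 · 3 · 5 · 7.
Divisors of 210: 1, 2, 3, 5, 6, 7, 10, 14, 15, 21, 30, 35, 42, 70, 105, 210.
Test each divisor d:
15^1 ≡ 15
15^2 ≡ 14
15^3 ≡ 210
15^5 ≡ 197
15^6 ≡ 1
Therefore the multiplicative order of 15 modulo 211 is 6.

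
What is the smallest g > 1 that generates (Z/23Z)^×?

5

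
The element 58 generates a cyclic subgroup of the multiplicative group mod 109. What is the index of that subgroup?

By Lagrange's theorem, ord_109(58) divides φ(109) = 109 − 1 = 108 = 2^2 · 3^3.
Divisors of 108: 1, 2, 3, 4, 6, 9, 12, 18, 27, 36, 54, 108.
Test each divisor d:
58^1 ≡ 58 (mod 109)
58^2 ≡ 94 (mod 109)
58^3 ≡ 2 (mod 109)
58^4 ≡ 7 (mod 109)
58^6 ≡ 4 (mod 109)
58^9 ≡ 8 (mod 109)
58^12 ≡ 16 (mod 109)
58^18 ≡ 64 (mod 109)
58^27 ≡ 76 (mod 109)
58^36 ≡ 63 (mod 109)
58^54 ≡ 108 (mod 109)
58^108 ≡ 1 (mod 109) ✓
So ord_109(58) = 108, hence |⟨58⟩| = 108.
Index = |(Z/109Z)^×| / |⟨58⟩| = 108 / 108 = 1.

1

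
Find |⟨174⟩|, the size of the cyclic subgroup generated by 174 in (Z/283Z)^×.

The order of 174 must divide φ(283) = 283 − 1 = 282 = 2 · 3 · 47.
Divisors of 282: 1, 2, 3, 6, 47, 94, 141, 282.
Check 174^d mod 283 for each divisor in increasing order:
174^1 ≡ 174
174^2 ≡ 278
174^3 ≡ 262
174^6 ≡ 158
174^47 ≡ 44
174^94 ≡ 238
174^141 ≡ 1
The smallest such exponent is 141, so the order of 174 is 141.

141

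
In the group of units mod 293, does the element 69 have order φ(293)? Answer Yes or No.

No

φ(293) = 293 − 1 = 292 = 2^2 · 73.
It suffices to check that the order of 69 is not a proper divisor of 292: compute 69^(292/q) for q ∈ {2, 73}.
69^146 ≡ 1 (mod 293)  [q = 2: ≡ 1 ✗]
69^4 ≡ 55 (mod 293)  [q = 73: ≢ 1 ✓]
The check at q = 2 fails, so 69 generates a proper subgroup.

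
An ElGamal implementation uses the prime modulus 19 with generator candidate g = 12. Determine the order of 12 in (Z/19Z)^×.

6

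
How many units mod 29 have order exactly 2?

1

φ(29) = 29 − 1 = 28 = 2^2 · 7.
Since (Z/29Z)^× is cyclic of order 28, the number of elements of order d is φ(d) when d | 28 and 0 otherwise.
2 | 28, and φ(2) = 2 − 1 = 1.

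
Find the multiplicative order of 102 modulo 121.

55

By Lagrange's theorem, ord_121(102) divides φ(121) = φ(11^2) = 11·(11−1) = 110 = 2 · 5 · 11.
Divisors of 110: 1, 2, 5, 10, 11, 22, 55, 110.
Evaluate successive powers at the divisors of 110:
102^1 ≡ 102
102^2 ≡ 119
102^5 ≡ 45
102^10 ≡ 89
102^11 ≡ 3
102^22 ≡ 9
102^55 ≡ 1
So ord_121(102) = 55.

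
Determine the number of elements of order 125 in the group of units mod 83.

0

φ(83) = 83 − 1 = 82 = 2 · 41.
Since (Z/83Z)^× is cyclic of order 82, the number of elements of order d is φ(d) when d | 82 and 0 otherwise.
125 does not divide 82, so no element of (Z/83Z)^× has order 125.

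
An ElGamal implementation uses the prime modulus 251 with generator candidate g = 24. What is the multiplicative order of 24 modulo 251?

By Lagrange's theorem, ord_251(24) divides φ(251) = 251 − 1 = 250 = 2 · 5^3.
Divisors of 250: 1, 2, 5, 10, 25, 50, 125, 250.
Test each divisor d:
24^1 ≡ 24 (mod 251)
24^2 ≡ 74 (mod 251)
24^5 ≡ 151 (mod 251)
24^10 ≡ 211 (mod 251)
24^25 ≡ 138 (mod 251)
24^50 ≡ 219 (mod 251)
24^125 ≡ 250 (mod 251)
24^250 ≡ 1 (mod 251) ✓
So ord_251(24) = 250.

250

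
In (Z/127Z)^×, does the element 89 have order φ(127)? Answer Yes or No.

No

φ(127) = 127 − 1 = 126 = 2 · 3^2 · 7.
89 is a primitive root mod 127 iff 89^(φ(127)/q) ≢ 1 for every prime q | φ(127), i.e. q ∈ {2, 3, 7}.
89^63 ≡ 126 (mod 127)  [q = 2: ≢ 1 ✓]
89^42 ≡ 1 (mod 127)  [q = 3: ≡ 1 ✗]
89^18 ≡ 16 (mod 127)  [q = 7: ≢ 1 ✓]
Since 89^42 ≡ 1, the order of 89 divides 42 < 126, so 89 is not a primitive root.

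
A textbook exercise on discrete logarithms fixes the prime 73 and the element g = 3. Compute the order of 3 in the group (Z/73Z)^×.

12

Since 3 ∈ (Z/73Z)^×, its order divides φ(73) = 73 − 1 = 72 = 2^3 · 3^2.
Divisors of 72: 1, 2, 3, 4, 6, 8, 9, 12, 18, 24, 36, 72.
Compute 3^d (mod 73) for the divisors d until we hit 1:
3^1 ≡ 3 (mod 73)
3^2 ≡ 9 (mod 73)
3^3 ≡ 27 (mod 73)
3^4 ≡ 8 (mod 73)
3^6 ≡ 72 (mod 73)
3^8 ≡ 64 (mod 73)
3^9 ≡ 46 (mod 73)
3^12 ≡ 1 (mod 73) ✓
So ord_73(3) = 12.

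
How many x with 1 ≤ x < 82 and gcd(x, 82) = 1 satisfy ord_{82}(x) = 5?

φ(82) = φ(2)·φ(41) = 1·40 = 40 = 2^3 · 5.
In a cyclic group of order 40, there are φ(d) elements of order d for each divisor d of 40, and zero for non-divisors.
5 | 40, and φ(5) = 5 − 1 = 4.

4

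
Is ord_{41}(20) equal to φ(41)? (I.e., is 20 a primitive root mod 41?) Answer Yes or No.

No

φ(41) = 41 − 1 = 40 = 2^3 · 5.
It suffices to check that the order of 20 is not a proper divisor of 40: compute 20^(40/q) for q ∈ {2, 5}.
20^20 ≡ 1 (mod 41)  [q = 2: ≡ 1 ✗]
20^8 ≡ 37 (mod 41)  [q = 5: ≢ 1 ✓]
20^20 ≡ 1 shows ord(20) | 20, strictly less than φ(41); not a primitive root.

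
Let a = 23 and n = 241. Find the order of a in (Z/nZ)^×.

By Lagrange's theorem, ord_241(23) divides φ(241) = 241 − 1 = 240 = 2^4 · 3 · 5.
Divisors of 240: 1, 2, 3, 4, 5, 6, 8, 10, 12, 15, 16, 20, 24, 30, 40, 48, 60, 80, 120, 240.
Check 23^d mod 241 for each divisor in increasing order:
23^1 ≡ 23
23^2 ≡ 47
23^3 ≡ 117
23^4 ≡ 40
23^5 ≡ 197
23^6 ≡ 193
23^8 ≡ 154
23^10 ≡ 8
23^12 ≡ 135
23^15 ≡ 130
23^16 ≡ 98
23^20 ≡ 64
23^24 ≡ 150
23^30 ≡ 30
23^40 ≡ 240
23^48 ≡ 87
23^60 ≡ 177
23^80 ≡ 1
Hence ord(23) = 80.

80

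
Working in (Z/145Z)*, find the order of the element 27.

28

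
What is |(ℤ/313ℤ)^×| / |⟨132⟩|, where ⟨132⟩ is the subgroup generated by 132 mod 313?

The order of 132 must divide φ(313) = 313 − 1 = 312 = 2^3 · 3 · 13.
Divisors of 312: 1, 2, 3, 4, 6, 8, 12, 13, 24, 26, 39, 52, 78, 104, 156, 312.
Evaluate successive powers at the divisors of 312:
132^1 ≡ 132 (mod 313)
132^2 ≡ 209 (mod 313)
132^3 ≡ 44 (mod 313)
132^4 ≡ 174 (mod 313)
132^6 ≡ 58 (mod 313)
132^8 ≡ 228 (mod 313)
132^12 ≡ 234 (mod 313)
132^13 ≡ 214 (mod 313)
132^24 ≡ 294 (mod 313)
132^26 ≡ 98 (mod 313)
132^39 ≡ 1 (mod 313) ✓
Thus |⟨132⟩| = ord(132) = 39.
[(Z/313Z)^× : ⟨132⟩] = 312/39 = 8.

8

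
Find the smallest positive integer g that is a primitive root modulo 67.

φ(67) = 67 − 1 = 66 = 2 · 3 · 11.
Test candidates g = 2, 3, … against the prime factors q ∈ {2, 3, 11} of φ(67): g is a generator iff g^(66/q) ≢ 1 for every such q.
g = 2: 2^33 ≡ 66; 2^22 ≡ 37; 2^6 ≡ 64 — none is 1, so 2 is a primitive root.
Hence the least primitive root of 67 is 2.

2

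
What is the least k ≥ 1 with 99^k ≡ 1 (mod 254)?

9

By Lagrange's theorem, ord_254(99) divides φ(254) = φ(2)·φ(127) = 1·126 = 126 = 2 · 3^2 · 7.
Divisors of 126: 1, 2, 3, 6, 7, 9, 14, 18, 21, 42, 63, 126.
Evaluate successive powers at the divisors of 126:
99^1 ≡ 99 (mod 254)
99^2 ≡ 149 (mod 254)
99^3 ≡ 19 (mod 254)
99^6 ≡ 107 (mod 254)
99^7 ≡ 179 (mod 254)
99^9 ≡ 1 (mod 254) ✓
Therefore the multiplicative order of 99 modulo 254 is 9.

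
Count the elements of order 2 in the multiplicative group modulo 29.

1

φ(29) = 29 − 1 = 28 = 2^2 · 7.
In a cyclic group of order 28, there are φ(d) elements of order d for each divisor d of 28, and zero for non-divisors.
2 | 28, and φ(2) = 2 − 1 = 1.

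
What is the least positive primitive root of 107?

2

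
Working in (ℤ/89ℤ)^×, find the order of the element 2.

11

ord(2) | φ(89) = 89 − 1 = 88 = 2^3 · 11.
Divisors of 88: 1, 2, 4, 8, 11, 22, 44, 88.
Compute 2^d (mod 89) for the divisors d until we hit 1:
2^1 ≡ 2 (mod 89)
2^2 ≡ 4 (mod 89)
2^4 ≡ 16 (mod 89)
2^8 ≡ 78 (mod 89)
2^11 ≡ 1 (mod 89) ✓
The smallest such exponent is 11, so the order of 2 is 11.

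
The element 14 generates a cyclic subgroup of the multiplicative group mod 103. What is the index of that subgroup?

ord(14) | φ(103) = 103 − 1 = 102 = 2 · 3 · 17.
Divisors of 102: 1, 2, 3, 6, 17, 34, 51, 102.
Evaluate successive powers at the divisors of 102:
14^1 ≡ 14 (mod 103)
14^2 ≡ 93 (mod 103)
14^3 ≡ 66 (mod 103)
14^6 ≡ 30 (mod 103)
14^17 ≡ 1 (mod 103) ✓
The order of 14 is 17, so the subgroup it generates has 17 elements.
Index = |(Z/103Z)^×| / |⟨14⟩| = 102 / 17 = 6.

6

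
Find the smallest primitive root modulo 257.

3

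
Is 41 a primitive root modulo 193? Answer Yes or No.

φ(193) = 193 − 1 = 192 = 2^6 · 3.
It suffices to check that the order of 41 is not a proper divisor of 192: compute 41^(192/q) for q ∈ {2, 3}.
41^96 ≡ 192 (mod 193)  [q = 2: ≢ 1 ✓]
41^64 ≡ 84 (mod 193)  [q = 3: ≢ 1 ✓]
All checks pass, so 41 has order 192 and is a primitive root modulo 193.

Yes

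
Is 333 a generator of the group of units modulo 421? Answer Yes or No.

Yes

φ(421) = 421 − 1 = 420 = 2^2 · 3 · 5 · 7.
It suffices to check that the order of 333 is not a proper divisor of 420: compute 333^(420/q) for q ∈ {2, 3, 5, 7}.
333^210 ≡ 420 (mod 421)  [q = 2: ≢ 1 ✓]
333^140 ≡ 400 (mod 421)  [q = 3: ≢ 1 ✓]
333^84 ≡ 252 (mod 421)  [q = 5: ≢ 1 ✓]
333^60 ≡ 370 (mod 421)  [q = 7: ≢ 1 ✓]
All checks pass, so 333 has order 420 and is a primitive root modulo 421.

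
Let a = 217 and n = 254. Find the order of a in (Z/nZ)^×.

The order of 217 must divide φ(254) = φ(2)·φ(127) = 1·126 = 126 = 2 · 3^2 · 7.
Divisors of 126: 1, 2, 3, 6, 7, 9, 14, 18, 21, 42, 63, 126.
Check 217^d mod 254 for each divisor in increasing order:
217^1 ≡ 217
217^2 ≡ 99
217^3 ≡ 147
217^6 ≡ 19
217^7 ≡ 59
217^9 ≡ 253
217^14 ≡ 179
217^18 ≡ 1
Hence ord(217) = 18.

18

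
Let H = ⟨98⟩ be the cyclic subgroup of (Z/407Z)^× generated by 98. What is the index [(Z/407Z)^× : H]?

10

Since 98 ∈ (Z/407Z)^×, its order divides φ(407) = φ(11·37) = (11−1)·(37−1) = 10·36 = 360 = 2^3 · 3^2 · 5.
Divisors of 360: 1, 2, 3, 4, 5, 6, 8, 9, 10, 12, 15, 18, 20, 24, 30, 36, 40, 45, 60, 72, 90, 120, 180, 360.
Evaluate successive powers at the divisors of 360:
98^1 ≡ 98 (mod 407)
98^2 ≡ 243 (mod 407)
98^3 ≡ 208 (mod 407)
98^4 ≡ 34 (mod 407)
98^5 ≡ 76 (mod 407)
98^6 ≡ 122 (mod 407)
98^8 ≡ 342 (mod 407)
98^9 ≡ 142 (mod 407)
98^10 ≡ 78 (mod 407)
98^12 ≡ 232 (mod 407)
98^15 ≡ 230 (mod 407)
98^18 ≡ 221 (mod 407)
98^20 ≡ 386 (mod 407)
98^24 ≡ 100 (mod 407)
98^30 ≡ 397 (mod 407)
98^36 ≡ 1 (mod 407) ✓
Thus |⟨98⟩| = ord(98) = 36.
Index = |(Z/407Z)^×| / |⟨98⟩| = 360 / 36 = 10.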